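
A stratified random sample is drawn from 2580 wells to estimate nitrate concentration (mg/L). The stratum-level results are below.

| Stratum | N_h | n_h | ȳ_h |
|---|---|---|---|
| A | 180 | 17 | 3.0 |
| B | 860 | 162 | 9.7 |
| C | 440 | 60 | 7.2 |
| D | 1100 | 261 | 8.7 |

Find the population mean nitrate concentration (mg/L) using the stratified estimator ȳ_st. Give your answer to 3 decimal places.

ȳ_st ≈ 8.380

N = Σ N_h = 2580. Stratum weights W_h = N_h/N.
ȳ_st = (180·3.0 + 860·9.7 + 440·7.2 + 1100·8.7) / 2580 = 8.37984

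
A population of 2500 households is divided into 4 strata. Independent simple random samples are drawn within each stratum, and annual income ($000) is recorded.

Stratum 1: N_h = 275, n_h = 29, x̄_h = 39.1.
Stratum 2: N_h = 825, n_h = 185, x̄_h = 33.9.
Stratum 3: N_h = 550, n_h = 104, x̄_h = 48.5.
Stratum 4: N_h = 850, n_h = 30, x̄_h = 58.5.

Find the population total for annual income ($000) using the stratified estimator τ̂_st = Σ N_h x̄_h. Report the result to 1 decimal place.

τ̂_st ≈ 115120.0

τ̂_st = Σ N_h x̄_h = 275·39.1 + 825·33.9 + 550·48.5 + 850·58.5 = 115120.0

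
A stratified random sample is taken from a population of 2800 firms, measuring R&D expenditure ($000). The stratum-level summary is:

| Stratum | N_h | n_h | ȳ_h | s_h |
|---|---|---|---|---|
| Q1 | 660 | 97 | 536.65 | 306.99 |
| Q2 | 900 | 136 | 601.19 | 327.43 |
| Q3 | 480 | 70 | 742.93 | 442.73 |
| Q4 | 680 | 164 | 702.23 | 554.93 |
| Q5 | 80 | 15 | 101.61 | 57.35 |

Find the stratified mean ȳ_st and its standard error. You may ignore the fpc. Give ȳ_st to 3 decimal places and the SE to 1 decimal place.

ȳ_st = Σ W_h ȳ_h = (660·536.65 + 900·601.19 + 480·742.93 + 680·702.23 + 80·101.61)/2800 = 620.53986
V̂(ȳ_st) = Σ W_h² s_h²/n_h, with W_h = N_h/N and N = 2800:
  stratum Q1: (660/2800)²·306.99²/97 = 53.9819
  stratum Q2: (900/2800)²·327.43²/136 = 81.4455
  stratum Q3: (480/2800)²·442.73²/70 = 82.2899
  stratum Q4: (680/2800)²·554.93²/164 = 110.748
  stratum Q5: (80/2800)²·57.35²/15 = 0.178994
V̂(ȳ_st) = 328.644
SE(ȳ_st) = √328.644 = 18.1285

ȳ_st ≈ 620.540, SE ≈ 18.1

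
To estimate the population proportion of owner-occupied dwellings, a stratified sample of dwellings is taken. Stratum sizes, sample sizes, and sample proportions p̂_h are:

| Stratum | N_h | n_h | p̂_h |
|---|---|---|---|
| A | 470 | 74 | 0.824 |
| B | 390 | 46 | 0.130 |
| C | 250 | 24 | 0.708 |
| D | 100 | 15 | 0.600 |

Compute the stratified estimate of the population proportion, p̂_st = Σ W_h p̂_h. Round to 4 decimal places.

N = 1210; stratum weights W_h = N_h/N.
p̂_st = Σ W_h p̂_h = (470·0.824 + 390·0.130 + 250·0.708 + 100·0.600)/1210 = 0.55783

p̂_st ≈ 0.5578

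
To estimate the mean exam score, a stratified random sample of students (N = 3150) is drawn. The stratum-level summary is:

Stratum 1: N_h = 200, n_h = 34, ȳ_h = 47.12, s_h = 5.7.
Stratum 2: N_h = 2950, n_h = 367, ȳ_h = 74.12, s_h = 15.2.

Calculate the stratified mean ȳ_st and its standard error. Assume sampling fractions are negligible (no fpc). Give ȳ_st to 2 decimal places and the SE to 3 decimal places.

ȳ_st = Σ W_h ȳ_h = (200·47.12 + 2950·74.12)/3150 = 72.40571
V̂(ȳ_st) = Σ W_h² s_h²/n_h, with W_h = N_h/N and N = 3150:
  stratum 1: (200/3150)²·5.7²/34 = 0.00385221
  stratum 2: (2950/3150)²·15.2²/367 = 0.552133
V̂(ȳ_st) = 0.555986
SE(ȳ_st) = √0.555986 = 0.745644

ȳ_st ≈ 72.41, SE ≈ 0.746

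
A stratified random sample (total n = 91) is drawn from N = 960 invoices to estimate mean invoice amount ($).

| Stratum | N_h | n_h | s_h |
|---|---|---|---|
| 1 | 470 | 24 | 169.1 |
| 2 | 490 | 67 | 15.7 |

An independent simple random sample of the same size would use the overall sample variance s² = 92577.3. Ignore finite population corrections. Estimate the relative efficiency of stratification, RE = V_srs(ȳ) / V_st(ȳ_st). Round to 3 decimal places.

RE ≈ 3.550

V̂(ȳ_st) = Σ W_h² s_h²/n_h, with W_h = N_h/N and N = 960:
  stratum 1: (470/960)²·169.1²/24 = 285.581
  stratum 2: (490/960)²·15.7²/67 = 0.95846
V_st = 286.539
V_srs = s²/n = 92577.3/91 = 1017.33
Relative efficiency = V_srs / V_st = 1017.33/286.539 = 3.5504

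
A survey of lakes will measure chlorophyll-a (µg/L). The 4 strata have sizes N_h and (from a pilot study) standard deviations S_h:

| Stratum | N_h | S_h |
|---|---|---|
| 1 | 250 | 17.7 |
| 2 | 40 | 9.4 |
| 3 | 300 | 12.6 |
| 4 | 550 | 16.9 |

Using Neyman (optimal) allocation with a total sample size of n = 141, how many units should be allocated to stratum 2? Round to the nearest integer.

3

Neyman allocation: n_h = n · N_h S_h / Σ N_i S_i, with n = 141.
  stratum 1: N_h·S_h = 250·17.7 = 4425.00
  stratum 2: N_h·S_h = 40·9.4 = 376.00
  stratum 3: N_h·S_h = 300·12.6 = 3780.00
  stratum 4: N_h·S_h = 550·16.9 = 9295.00
Σ N_h S_h = 17876.00
n for stratum 2 = 141·376.00/17876.00 = 2.966 → 3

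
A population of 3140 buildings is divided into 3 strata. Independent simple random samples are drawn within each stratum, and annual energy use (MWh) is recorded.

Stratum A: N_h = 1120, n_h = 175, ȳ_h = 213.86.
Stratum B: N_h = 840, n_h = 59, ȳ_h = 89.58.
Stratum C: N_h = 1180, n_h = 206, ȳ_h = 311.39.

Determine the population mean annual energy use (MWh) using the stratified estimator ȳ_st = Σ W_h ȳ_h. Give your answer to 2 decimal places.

N = Σ N_h = 3140. Stratum weights W_h = N_h/N.
ȳ_st = (1120·213.86 + 840·89.58 + 1180·311.39) / 3140 = 217.2645

ȳ_st ≈ 217.26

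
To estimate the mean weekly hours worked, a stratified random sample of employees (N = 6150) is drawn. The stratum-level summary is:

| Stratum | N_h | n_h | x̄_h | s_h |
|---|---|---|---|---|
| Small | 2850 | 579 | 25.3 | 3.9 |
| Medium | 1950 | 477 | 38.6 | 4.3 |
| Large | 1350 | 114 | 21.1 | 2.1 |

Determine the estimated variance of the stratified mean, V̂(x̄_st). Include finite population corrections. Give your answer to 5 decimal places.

V̂(x̄_st) = Σ W_h² (1 − n_h/N_h) s_h²/n_h, with W_h = N_h/N and N = 6150:
  stratum Small: (2850/6150)²·(1 − 579/2850)·3.9²/579 = 0.00449534
  stratum Medium: (1950/6150)²·(1 − 477/1950)·4.3²/477 = 0.00294378
  stratum Large: (1350/6150)²·(1 − 114/1350)·2.1²/114 = 0.00170662
V̂(x̄_st) = 0.00914574

V̂(x̄_st) ≈ 0.00915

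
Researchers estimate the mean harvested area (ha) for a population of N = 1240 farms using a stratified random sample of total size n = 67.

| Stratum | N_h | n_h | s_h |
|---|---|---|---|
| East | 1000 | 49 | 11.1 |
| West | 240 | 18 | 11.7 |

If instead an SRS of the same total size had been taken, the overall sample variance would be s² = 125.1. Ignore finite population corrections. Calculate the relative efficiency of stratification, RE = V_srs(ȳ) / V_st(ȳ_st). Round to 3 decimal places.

V̂(ȳ_st) = Σ W_h² s_h²/n_h, with W_h = N_h/N and N = 1240:
  stratum East: (1000/1240)²·11.1²/49 = 1.63533
  stratum West: (240/1240)²·11.7²/18 = 0.284891
V_st = 1.92022
V_srs = s²/n = 125.1/67 = 1.86716
Relative efficiency = V_srs / V_st = 1.86716/1.92022 = 0.9724

RE ≈ 0.972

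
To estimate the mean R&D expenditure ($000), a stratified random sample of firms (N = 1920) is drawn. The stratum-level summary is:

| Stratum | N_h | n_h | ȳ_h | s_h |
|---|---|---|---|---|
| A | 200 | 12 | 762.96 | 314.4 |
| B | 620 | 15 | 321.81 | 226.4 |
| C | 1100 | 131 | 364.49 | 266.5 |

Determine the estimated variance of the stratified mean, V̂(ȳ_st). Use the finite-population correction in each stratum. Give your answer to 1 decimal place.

V̂(ȳ_st) = Σ W_h² (1 − n_h/N_h) s_h²/n_h, with W_h = N_h/N and N = 1920:
  stratum A: (200/1920)²·(1 − 12/200)·314.4²/12 = 84.0174
  stratum B: (620/1920)²·(1 − 15/620)·226.4²/15 = 347.701
  stratum C: (1100/1920)²·(1 − 131/1100)·266.5²/131 = 156.761
V̂(ȳ_st) = 588.479

V̂(ȳ_st) ≈ 588.5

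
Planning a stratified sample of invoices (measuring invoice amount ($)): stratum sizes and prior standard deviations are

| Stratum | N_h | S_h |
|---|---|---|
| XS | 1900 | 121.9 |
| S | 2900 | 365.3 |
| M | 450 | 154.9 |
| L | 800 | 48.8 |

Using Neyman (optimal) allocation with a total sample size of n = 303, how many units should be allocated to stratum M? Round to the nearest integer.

Neyman allocation: n_h = n · N_h S_h / Σ N_i S_i, with n = 303.
  stratum XS: N_h·S_h = 1900·121.9 = 231610.00
  stratum S: N_h·S_h = 2900·365.3 = 1059370.00
  stratum M: N_h·S_h = 450·154.9 = 69705.00
  stratum L: N_h·S_h = 800·48.8 = 39040.00
Σ N_h S_h = 1399725.00
n for stratum M = 303·69705.00/1399725.00 = 15.089 → 15

15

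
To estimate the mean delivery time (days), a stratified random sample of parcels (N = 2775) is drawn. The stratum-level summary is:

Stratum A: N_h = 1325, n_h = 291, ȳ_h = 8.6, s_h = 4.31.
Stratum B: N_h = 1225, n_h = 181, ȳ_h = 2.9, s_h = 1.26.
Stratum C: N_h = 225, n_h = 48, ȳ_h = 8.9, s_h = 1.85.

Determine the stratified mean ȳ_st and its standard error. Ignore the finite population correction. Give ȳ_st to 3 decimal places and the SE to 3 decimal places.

ȳ_st ≈ 6.108, SE ≈ 0.129

ȳ_st = Σ W_h ȳ_h = (1325·8.6 + 1225·2.9 + 225·8.9)/2775 = 6.10811
V̂(ȳ_st) = Σ W_h² s_h²/n_h, with W_h = N_h/N and N = 2775:
  stratum A: (1325/2775)²·4.31²/291 = 0.0145535
  stratum B: (1225/2775)²·1.26²/181 = 0.00170926
  stratum C: (225/2775)²·1.85²/48 = 0.00046875
V̂(ȳ_st) = 0.0167315
SE(ȳ_st) = √0.0167315 = 0.12935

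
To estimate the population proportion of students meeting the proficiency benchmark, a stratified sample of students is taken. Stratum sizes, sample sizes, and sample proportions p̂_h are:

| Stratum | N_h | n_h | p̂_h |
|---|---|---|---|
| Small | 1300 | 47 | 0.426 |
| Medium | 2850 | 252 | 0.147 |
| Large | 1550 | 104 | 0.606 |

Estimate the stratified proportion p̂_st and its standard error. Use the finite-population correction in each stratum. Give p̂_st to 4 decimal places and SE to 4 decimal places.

N = 5700; stratum weights W_h = N_h/N.
p̂_st = Σ W_h p̂_h = (1300·0.426 + 2850·0.147 + 1550·0.606)/5700 = 0.33545
V̂(p̂_st) = Σ W_h² (1 − n_h/N_h) p̂_h(1−p̂_h)/(n_h−1):
  stratum Small: (1300/5700)²·(1 − 47/1300)·0.426·0.574/46 = 0.000266507
  stratum Medium: (2850/5700)²·(1 − 252/2850)·0.147·0.853/251 = 0.000113848
  stratum Large: (1550/5700)²·(1 − 104/1550)·0.606·0.394/103 = 0.000159912
V̂(p̂_st) = 0.000540268; SE = √V̂ = 0.0232437

p̂_st ≈ 0.3354, SE ≈ 0.0232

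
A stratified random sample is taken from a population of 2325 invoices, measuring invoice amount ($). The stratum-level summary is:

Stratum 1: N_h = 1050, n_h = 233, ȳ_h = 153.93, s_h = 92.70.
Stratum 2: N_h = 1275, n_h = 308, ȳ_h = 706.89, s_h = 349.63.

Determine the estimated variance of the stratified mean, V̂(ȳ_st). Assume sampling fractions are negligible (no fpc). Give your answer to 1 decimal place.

V̂(ȳ_st) = Σ W_h² s_h²/n_h, with W_h = N_h/N and N = 2325:
  stratum 1: (1050/2325)²·92.70²/233 = 7.52205
  stratum 2: (1275/2325)²·349.63²/308 = 119.355
V̂(ȳ_st) = 126.877

V̂(ȳ_st) ≈ 126.9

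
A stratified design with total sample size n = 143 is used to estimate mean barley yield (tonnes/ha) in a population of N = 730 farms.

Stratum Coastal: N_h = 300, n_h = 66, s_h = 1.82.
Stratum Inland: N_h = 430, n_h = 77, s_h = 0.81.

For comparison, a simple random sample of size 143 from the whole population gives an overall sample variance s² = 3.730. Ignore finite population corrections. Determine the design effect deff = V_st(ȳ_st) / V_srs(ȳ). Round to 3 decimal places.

V̂(ȳ_st) = Σ W_h² s_h²/n_h, with W_h = N_h/N and N = 730:
  stratum Coastal: (300/730)²·1.82²/66 = 0.00847609
  stratum Inland: (430/730)²·0.81²/77 = 0.00295645
V_st = 0.0114325
V_srs = s²/n = 3.730/143 = 0.0260839
deff = V_st / V_srs = 0.0114325/0.0260839 = 0.4383

deff ≈ 0.438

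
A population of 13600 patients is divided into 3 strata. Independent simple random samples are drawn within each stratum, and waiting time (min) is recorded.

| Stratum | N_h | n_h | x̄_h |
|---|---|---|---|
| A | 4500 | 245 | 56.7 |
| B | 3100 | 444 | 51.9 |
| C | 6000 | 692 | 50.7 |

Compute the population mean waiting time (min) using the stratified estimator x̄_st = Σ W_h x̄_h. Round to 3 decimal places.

N = Σ N_h = 13600. Stratum weights W_h = N_h/N.
x̄_st = (4500·56.7 + 3100·51.9 + 6000·50.7) / 13600 = 52.95882

x̄_st ≈ 52.959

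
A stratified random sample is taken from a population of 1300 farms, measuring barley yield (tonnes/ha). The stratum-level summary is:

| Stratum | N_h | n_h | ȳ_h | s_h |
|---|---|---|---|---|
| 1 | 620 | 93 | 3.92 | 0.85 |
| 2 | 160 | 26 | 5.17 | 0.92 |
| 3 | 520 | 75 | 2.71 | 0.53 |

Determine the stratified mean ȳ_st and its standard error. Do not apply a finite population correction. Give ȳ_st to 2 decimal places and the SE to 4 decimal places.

ȳ_st = Σ W_h ȳ_h = (620·3.92 + 160·5.17 + 520·2.71)/1300 = 3.58985
V̂(ȳ_st) = Σ W_h² s_h²/n_h, with W_h = N_h/N and N = 1300:
  stratum 1: (620/1300)²·0.85²/93 = 0.00176706
  stratum 2: (160/1300)²·0.92²/26 = 0.000493123
  stratum 3: (520/1300)²·0.53²/75 = 0.000599253
V̂(ȳ_st) = 0.00285944
SE(ȳ_st) = √0.00285944 = 0.0534737

ȳ_st ≈ 3.59, SE ≈ 0.0535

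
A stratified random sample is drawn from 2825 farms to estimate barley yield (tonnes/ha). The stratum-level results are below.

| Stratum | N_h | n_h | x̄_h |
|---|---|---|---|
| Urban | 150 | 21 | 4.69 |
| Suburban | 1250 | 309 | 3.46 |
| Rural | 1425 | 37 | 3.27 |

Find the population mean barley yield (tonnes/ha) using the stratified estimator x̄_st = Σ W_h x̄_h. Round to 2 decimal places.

x̄_st ≈ 3.43

N = Σ N_h = 2825. Stratum weights W_h = N_h/N.
x̄_st = (150·4.69 + 1250·3.46 + 1425·3.27) / 2825 = 3.4295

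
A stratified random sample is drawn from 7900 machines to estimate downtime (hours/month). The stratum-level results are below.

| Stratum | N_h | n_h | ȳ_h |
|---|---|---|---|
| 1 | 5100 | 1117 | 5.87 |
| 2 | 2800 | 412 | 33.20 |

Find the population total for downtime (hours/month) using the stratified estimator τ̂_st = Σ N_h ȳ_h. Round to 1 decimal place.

τ̂_st = Σ N_h ȳ_h = 5100·5.87 + 2800·33.20 = 122897.0

τ̂_st ≈ 122897.0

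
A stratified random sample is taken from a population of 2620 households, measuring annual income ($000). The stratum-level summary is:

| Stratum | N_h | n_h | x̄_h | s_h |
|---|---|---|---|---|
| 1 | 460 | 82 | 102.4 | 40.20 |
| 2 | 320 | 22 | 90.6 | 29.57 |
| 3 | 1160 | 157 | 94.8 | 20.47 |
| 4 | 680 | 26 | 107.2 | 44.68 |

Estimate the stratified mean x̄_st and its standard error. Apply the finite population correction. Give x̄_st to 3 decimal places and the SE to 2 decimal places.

x̄_st ≈ 98.840, SE ≈ 2.55

x̄_st = Σ W_h x̄_h = (460·102.4 + 320·90.6 + 1160·94.8 + 680·107.2)/2620 = 98.83969
V̂(x̄_st) = Σ W_h² (1 − n_h/N_h) s_h²/n_h, with W_h = N_h/N and N = 2620:
  stratum 1: (460/2620)²·(1 − 82/460)·40.20²/82 = 0.499212
  stratum 2: (320/2620)²·(1 − 22/320)·29.57²/22 = 0.552133
  stratum 3: (1160/2620)²·(1 − 157/1160)·20.47²/157 = 0.452369
  stratum 4: (680/2620)²·(1 − 26/680)·44.68²/26 = 4.97436
V̂(x̄_st) = 6.47807
SE(x̄_st) = √6.47807 = 2.54521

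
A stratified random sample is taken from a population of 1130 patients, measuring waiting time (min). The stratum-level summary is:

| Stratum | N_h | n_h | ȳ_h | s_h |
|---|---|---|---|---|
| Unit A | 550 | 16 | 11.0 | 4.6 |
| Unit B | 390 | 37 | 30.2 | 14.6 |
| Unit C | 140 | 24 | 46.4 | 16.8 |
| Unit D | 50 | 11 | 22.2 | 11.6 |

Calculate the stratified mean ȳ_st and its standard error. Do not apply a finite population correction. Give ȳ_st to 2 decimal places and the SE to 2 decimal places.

ȳ_st = Σ W_h ȳ_h = (550·11.0 + 390·30.2 + 140·46.4 + 50·22.2)/1130 = 22.50796
V̂(ȳ_st) = Σ W_h² s_h²/n_h, with W_h = N_h/N and N = 1130:
  stratum Unit A: (550/1130)²·4.6²/16 = 0.313303
  stratum Unit B: (390/1130)²·14.6²/37 = 0.68624
  stratum Unit C: (140/1130)²·16.8²/24 = 0.180512
  stratum Unit D: (50/1130)²·11.6²/11 = 0.02395
V̂(ȳ_st) = 1.20401
SE(ȳ_st) = √1.20401 = 1.09727

ȳ_st ≈ 22.51, SE ≈ 1.10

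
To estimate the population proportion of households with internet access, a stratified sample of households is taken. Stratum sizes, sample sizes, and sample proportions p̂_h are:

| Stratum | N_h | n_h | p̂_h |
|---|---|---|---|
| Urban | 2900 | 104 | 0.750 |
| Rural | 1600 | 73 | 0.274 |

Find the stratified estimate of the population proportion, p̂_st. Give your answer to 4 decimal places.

p̂_st ≈ 0.5808

N = 4500; stratum weights W_h = N_h/N.
p̂_st = Σ W_h p̂_h = (2900·0.750 + 1600·0.274)/4500 = 0.58076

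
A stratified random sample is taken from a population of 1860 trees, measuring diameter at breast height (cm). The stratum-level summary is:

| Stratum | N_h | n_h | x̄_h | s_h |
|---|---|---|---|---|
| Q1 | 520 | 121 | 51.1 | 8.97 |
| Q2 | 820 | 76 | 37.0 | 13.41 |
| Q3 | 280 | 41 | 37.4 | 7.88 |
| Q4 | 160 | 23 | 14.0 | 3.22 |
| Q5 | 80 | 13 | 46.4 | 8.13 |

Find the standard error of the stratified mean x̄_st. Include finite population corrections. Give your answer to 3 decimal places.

V̂(x̄_st) = Σ W_h² (1 − n_h/N_h) s_h²/n_h, with W_h = N_h/N and N = 1860:
  stratum Q1: (520/1860)²·(1 − 121/520)·8.97²/121 = 0.0398795
  stratum Q2: (820/1860)²·(1 − 76/820)·13.41²/76 = 0.417258
  stratum Q3: (280/1860)²·(1 − 41/280)·7.88²/41 = 0.0292953
  stratum Q4: (160/1860)²·(1 − 23/160)·3.22²/23 = 0.00285627
  stratum Q5: (80/1860)²·(1 − 13/80)·8.13²/13 = 0.00787729
V̂(x̄_st) = 0.497167
SE(x̄_st) = √0.497167 = 0.7051

SE(x̄_st) ≈ 0.705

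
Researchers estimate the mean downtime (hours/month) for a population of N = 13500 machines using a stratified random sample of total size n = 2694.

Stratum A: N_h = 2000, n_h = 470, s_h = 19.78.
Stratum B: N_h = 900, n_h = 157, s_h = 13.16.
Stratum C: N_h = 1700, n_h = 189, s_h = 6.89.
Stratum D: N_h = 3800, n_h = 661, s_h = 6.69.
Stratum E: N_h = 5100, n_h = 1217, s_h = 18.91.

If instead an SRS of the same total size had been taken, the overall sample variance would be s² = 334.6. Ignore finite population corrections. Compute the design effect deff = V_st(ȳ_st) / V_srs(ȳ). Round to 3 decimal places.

V̂(ȳ_st) = Σ W_h² s_h²/n_h, with W_h = N_h/N and N = 13500:
  stratum A: (2000/13500)²·19.78²/470 = 0.0182704
  stratum B: (900/13500)²·13.16²/157 = 0.00490264
  stratum C: (1700/13500)²·6.89²/189 = 0.00398297
  stratum D: (3800/13500)²·6.69²/661 = 0.00536476
  stratum E: (5100/13500)²·18.91²/1217 = 0.0419339
V_st = 0.0744546
V_srs = s²/n = 334.6/2694 = 0.124202
deff = V_st / V_srs = 0.0744546/0.124202 = 0.5995

deff ≈ 0.599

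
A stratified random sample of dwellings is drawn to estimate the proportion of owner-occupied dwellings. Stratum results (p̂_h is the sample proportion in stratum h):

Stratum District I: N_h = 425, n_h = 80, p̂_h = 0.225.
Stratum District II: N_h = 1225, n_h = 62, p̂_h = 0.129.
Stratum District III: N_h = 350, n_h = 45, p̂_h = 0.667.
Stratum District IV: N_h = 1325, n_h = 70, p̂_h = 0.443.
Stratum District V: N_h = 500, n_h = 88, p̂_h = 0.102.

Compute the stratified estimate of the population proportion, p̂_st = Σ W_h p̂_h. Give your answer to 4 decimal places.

p̂_st ≈ 0.2941

N = 3825; stratum weights W_h = N_h/N.
p̂_st = Σ W_h p̂_h = (425·0.225 + 1225·0.129 + 350·0.667 + 1325·0.443 + 500·0.102)/3825 = 0.29414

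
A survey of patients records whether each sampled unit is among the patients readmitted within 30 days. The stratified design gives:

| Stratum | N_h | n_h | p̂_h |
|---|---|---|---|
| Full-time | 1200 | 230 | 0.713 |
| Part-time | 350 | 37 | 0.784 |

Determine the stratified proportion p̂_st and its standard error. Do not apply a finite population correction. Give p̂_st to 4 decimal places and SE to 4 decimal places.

p̂_st ≈ 0.7290, SE ≈ 0.0278

N = 1550; stratum weights W_h = N_h/N.
p̂_st = Σ W_h p̂_h = (1200·0.713 + 350·0.784)/1550 = 0.72903
V̂(p̂_st) = Σ W_h² p̂_h(1−p̂_h)/(n_h−1):
  stratum Full-time: (1200/1550)²·0.713·0.287/229 = 0.000535593
  stratum Part-time: (350/1550)²·0.784·0.216/36 = 0.00023985
V̂(p̂_st) = 0.000775443; SE = √V̂ = 0.0278468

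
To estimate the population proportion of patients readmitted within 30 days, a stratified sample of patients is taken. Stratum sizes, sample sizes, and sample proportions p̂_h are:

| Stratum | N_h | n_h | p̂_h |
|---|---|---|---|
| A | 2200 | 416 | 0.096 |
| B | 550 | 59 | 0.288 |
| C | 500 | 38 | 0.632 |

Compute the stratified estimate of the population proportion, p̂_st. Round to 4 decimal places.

p̂_st ≈ 0.2110

N = 3250; stratum weights W_h = N_h/N.
p̂_st = Σ W_h p̂_h = (2200·0.096 + 550·0.288 + 500·0.632)/3250 = 0.21095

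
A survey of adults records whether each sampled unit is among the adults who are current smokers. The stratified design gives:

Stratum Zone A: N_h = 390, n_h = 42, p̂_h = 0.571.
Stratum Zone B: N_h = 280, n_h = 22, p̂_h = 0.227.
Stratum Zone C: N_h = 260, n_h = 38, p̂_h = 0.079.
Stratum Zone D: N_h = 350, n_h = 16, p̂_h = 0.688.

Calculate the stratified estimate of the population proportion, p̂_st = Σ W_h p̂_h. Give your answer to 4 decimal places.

p̂_st ≈ 0.4278

N = 1280; stratum weights W_h = N_h/N.
p̂_st = Σ W_h p̂_h = (390·0.571 + 280·0.227 + 260·0.079 + 350·0.688)/1280 = 0.42780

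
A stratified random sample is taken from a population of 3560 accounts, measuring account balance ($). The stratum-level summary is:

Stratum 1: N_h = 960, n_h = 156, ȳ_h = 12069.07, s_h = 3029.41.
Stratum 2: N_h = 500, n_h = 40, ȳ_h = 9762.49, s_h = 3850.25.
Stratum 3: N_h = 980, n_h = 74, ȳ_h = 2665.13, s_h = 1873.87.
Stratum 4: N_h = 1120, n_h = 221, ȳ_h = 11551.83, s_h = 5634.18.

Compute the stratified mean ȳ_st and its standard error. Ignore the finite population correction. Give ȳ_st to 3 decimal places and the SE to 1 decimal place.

ȳ_st = Σ W_h ȳ_h = (960·12069.07 + 500·9762.49 + 980·2665.13 + 1120·11551.83)/3560 = 8993.65989
V̂(ȳ_st) = Σ W_h² s_h²/n_h, with W_h = N_h/N and N = 3560:
  stratum 1: (960/3560)²·3029.41²/156 = 4277.93
  stratum 2: (500/3560)²·3850.25²/40 = 7310.68
  stratum 3: (980/3560)²·1873.87²/74 = 3595.83
  stratum 4: (1120/3560)²·5634.18²/221 = 14216.9
V̂(ȳ_st) = 29401.4
SE(ȳ_st) = √29401.4 = 171.468

ȳ_st ≈ 8993.660, SE ≈ 171.5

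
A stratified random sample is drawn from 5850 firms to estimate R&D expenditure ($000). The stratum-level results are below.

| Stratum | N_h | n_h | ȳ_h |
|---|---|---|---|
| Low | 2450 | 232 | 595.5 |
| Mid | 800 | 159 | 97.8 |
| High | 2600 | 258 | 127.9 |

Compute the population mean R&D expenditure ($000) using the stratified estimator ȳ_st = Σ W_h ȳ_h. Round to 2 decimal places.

N = Σ N_h = 5850. Stratum weights W_h = N_h/N.
ȳ_st = (2450·595.5 + 800·97.8 + 2600·127.9) / 5850 = 319.6162

ȳ_st ≈ 319.62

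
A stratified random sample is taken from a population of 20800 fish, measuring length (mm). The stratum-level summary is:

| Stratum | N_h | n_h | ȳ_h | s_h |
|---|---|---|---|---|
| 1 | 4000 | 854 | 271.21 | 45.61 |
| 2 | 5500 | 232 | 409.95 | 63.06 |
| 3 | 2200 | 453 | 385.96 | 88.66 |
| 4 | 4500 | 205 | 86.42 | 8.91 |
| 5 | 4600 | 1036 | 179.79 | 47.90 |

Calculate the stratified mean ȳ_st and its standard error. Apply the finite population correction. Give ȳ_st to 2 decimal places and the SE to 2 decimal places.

ȳ_st ≈ 259.84, SE ≈ 1.21

ȳ_st = Σ W_h ȳ_h = (4000·271.21 + 5500·409.95 + 2200·385.96 + 4500·86.42 + 4600·179.79)/20800 = 259.83659
V̂(ȳ_st) = Σ W_h² (1 − n_h/N_h) s_h²/n_h, with W_h = N_h/N and N = 20800:
  stratum 1: (4000/20800)²·(1 − 854/4000)·45.61²/854 = 0.0708524
  stratum 2: (5500/20800)²·(1 − 232/5500)·63.06²/232 = 1.14789
  stratum 3: (2200/20800)²·(1 − 453/2200)·88.66²/453 = 0.154151
  stratum 4: (4500/20800)²·(1 − 205/4500)·8.91²/205 = 0.0173002
  stratum 5: (4600/20800)²·(1 − 1036/4600)·47.90²/1036 = 0.0839228
V̂(ȳ_st) = 1.47412
SE(ȳ_st) = √1.47412 = 1.21413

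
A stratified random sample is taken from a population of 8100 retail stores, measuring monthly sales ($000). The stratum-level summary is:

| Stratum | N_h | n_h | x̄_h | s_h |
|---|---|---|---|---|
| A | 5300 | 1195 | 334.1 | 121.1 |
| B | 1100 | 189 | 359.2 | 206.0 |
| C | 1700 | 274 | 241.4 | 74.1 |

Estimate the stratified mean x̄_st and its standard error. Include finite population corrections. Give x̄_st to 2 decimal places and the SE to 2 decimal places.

x̄_st = Σ W_h x̄_h = (5300·334.1 + 1100·359.2 + 1700·241.4)/8100 = 318.05309
V̂(x̄_st) = Σ W_h² (1 − n_h/N_h) s_h²/n_h, with W_h = N_h/N and N = 8100:
  stratum A: (5300/8100)²·(1 − 1195/5300)·121.1²/1195 = 4.06948
  stratum B: (1100/8100)²·(1 − 189/1100)·206.0²/189 = 3.42936
  stratum C: (1700/8100)²·(1 − 274/1700)·74.1²/274 = 0.74043
V̂(x̄_st) = 8.23928
SE(x̄_st) = √8.23928 = 2.87041

x̄_st ≈ 318.05, SE ≈ 2.87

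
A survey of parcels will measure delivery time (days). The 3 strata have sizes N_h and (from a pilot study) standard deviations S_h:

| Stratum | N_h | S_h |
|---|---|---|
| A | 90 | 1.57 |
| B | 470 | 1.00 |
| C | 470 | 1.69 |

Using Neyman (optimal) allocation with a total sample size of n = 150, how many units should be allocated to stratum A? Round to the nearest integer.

15

Neyman allocation: n_h = n · N_h S_h / Σ N_i S_i, with n = 150.
  stratum A: N_h·S_h = 90·1.57 = 141.30
  stratum B: N_h·S_h = 470·1.00 = 470.00
  stratum C: N_h·S_h = 470·1.69 = 794.30
Σ N_h S_h = 1405.60
n for stratum A = 150·141.30/1405.60 = 15.079 → 15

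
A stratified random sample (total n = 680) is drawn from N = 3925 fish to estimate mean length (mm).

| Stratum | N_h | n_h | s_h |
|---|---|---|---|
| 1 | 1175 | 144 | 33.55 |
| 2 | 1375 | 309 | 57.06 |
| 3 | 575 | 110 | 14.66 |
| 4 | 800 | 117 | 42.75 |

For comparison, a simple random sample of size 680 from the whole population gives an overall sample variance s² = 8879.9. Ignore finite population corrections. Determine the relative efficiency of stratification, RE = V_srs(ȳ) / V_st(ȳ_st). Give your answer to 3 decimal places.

RE ≈ 4.865

V̂(ȳ_st) = Σ W_h² s_h²/n_h, with W_h = N_h/N and N = 3925:
  stratum 1: (1175/3925)²·33.55²/144 = 0.700517
  stratum 2: (1375/3925)²·57.06²/309 = 1.2931
  stratum 3: (575/3925)²·14.66²/110 = 0.0419307
  stratum 4: (800/3925)²·42.75²/117 = 0.648914
V_st = 2.68446
V_srs = s²/n = 8879.9/680 = 13.0587
Relative efficiency = V_srs / V_st = 13.0587/2.68446 = 4.8645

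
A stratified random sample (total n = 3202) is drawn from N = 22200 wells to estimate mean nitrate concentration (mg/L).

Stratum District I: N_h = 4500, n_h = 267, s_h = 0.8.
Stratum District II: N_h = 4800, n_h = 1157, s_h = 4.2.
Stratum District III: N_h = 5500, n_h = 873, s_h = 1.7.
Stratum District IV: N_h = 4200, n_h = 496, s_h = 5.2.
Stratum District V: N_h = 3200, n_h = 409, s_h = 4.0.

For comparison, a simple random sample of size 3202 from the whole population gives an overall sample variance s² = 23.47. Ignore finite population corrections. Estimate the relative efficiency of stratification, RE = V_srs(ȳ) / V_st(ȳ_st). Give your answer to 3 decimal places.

RE ≈ 1.940

V̂(ȳ_st) = Σ W_h² s_h²/n_h, with W_h = N_h/N and N = 22200:
  stratum District I: (4500/22200)²·0.8²/267 = 9.8489e-05
  stratum District II: (4800/22200)²·4.2²/1157 = 0.000712757
  stratum District III: (5500/22200)²·1.7²/873 = 0.00020319
  stratum District IV: (4200/22200)²·5.2²/496 = 0.00195127
  stratum District V: (3200/22200)²·4.0²/409 = 0.000812813
V_st = 0.00377852
V_srs = s²/n = 23.47/3202 = 0.00732979
Relative efficiency = V_srs / V_st = 0.00732979/0.00377852 = 1.9399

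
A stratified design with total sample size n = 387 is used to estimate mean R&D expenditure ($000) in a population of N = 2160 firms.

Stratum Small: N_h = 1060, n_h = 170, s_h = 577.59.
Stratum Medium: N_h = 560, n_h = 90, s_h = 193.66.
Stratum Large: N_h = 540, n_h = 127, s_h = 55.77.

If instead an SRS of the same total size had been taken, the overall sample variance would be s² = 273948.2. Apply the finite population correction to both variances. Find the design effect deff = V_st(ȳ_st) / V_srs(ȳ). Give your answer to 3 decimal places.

V̂(ȳ_st) = Σ W_h² (1 − n_h/N_h) s_h²/n_h, with W_h = N_h/N and N = 2160:
  stratum Small: (1060/2160)²·(1 − 170/1060)·577.59²/170 = 396.807
  stratum Medium: (560/2160)²·(1 − 90/560)·193.66²/90 = 23.508
  stratum Large: (540/2160)²·(1 − 127/540)·55.77²/127 = 1.17067
V_st = 421.485
V_srs = (1 − 387/2160)·273948.2/387 = 581.049
deff = V_st / V_srs = 421.485/581.049 = 0.7254

deff ≈ 0.725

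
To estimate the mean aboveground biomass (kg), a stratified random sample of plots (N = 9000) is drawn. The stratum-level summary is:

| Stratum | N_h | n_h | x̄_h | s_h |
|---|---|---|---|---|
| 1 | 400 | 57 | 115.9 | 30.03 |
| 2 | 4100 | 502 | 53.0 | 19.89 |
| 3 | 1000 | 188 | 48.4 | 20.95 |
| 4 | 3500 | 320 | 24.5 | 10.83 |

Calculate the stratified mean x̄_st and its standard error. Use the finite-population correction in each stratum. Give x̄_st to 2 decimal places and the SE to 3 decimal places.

x̄_st ≈ 44.20, SE ≈ 0.494

x̄_st = Σ W_h x̄_h = (400·115.9 + 4100·53.0 + 1000·48.4 + 3500·24.5)/9000 = 44.20111
V̂(x̄_st) = Σ W_h² (1 − n_h/N_h) s_h²/n_h, with W_h = N_h/N and N = 9000:
  stratum 1: (400/9000)²·(1 − 57/400)·30.03²/57 = 0.0267982
  stratum 2: (4100/9000)²·(1 − 502/4100)·19.89²/502 = 0.143524
  stratum 3: (1000/9000)²·(1 − 188/1000)·20.95²/188 = 0.0234035
  stratum 4: (3500/9000)²·(1 − 320/3500)·10.83²/320 = 0.0503636
V̂(x̄_st) = 0.24409
SE(x̄_st) = √0.24409 = 0.494054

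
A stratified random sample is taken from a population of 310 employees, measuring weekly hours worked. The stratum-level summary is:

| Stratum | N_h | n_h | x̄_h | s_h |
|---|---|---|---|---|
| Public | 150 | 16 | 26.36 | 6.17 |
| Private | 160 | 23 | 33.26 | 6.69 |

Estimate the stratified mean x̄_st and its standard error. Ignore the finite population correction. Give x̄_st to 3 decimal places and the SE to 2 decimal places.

x̄_st = Σ W_h x̄_h = (150·26.36 + 160·33.26)/310 = 29.92129
V̂(x̄_st) = Σ W_h² s_h²/n_h, with W_h = N_h/N and N = 310:
  stratum Public: (150/310)²·6.17²/16 = 0.55707
  stratum Private: (160/310)²·6.69²/23 = 0.518371
V̂(x̄_st) = 1.07544
SE(x̄_st) = √1.07544 = 1.03703

x̄_st ≈ 29.921, SE ≈ 1.04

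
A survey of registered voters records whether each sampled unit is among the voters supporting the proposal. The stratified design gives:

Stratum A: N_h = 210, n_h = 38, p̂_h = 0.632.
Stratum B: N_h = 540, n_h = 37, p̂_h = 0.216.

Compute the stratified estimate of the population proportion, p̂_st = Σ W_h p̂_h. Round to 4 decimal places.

p̂_st ≈ 0.3325

N = 750; stratum weights W_h = N_h/N.
p̂_st = Σ W_h p̂_h = (210·0.632 + 540·0.216)/750 = 0.33248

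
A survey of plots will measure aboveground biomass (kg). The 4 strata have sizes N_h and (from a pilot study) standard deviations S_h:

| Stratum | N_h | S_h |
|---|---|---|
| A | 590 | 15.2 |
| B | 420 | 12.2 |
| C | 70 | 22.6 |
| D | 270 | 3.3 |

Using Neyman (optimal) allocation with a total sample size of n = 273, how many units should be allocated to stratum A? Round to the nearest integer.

Neyman allocation: n_h = n · N_h S_h / Σ N_i S_i, with n = 273.
  stratum A: N_h·S_h = 590·15.2 = 8968.00
  stratum B: N_h·S_h = 420·12.2 = 5124.00
  stratum C: N_h·S_h = 70·22.6 = 1582.00
  stratum D: N_h·S_h = 270·3.3 = 891.00
Σ N_h S_h = 16565.00
n for stratum A = 273·8968.00/16565.00 = 147.797 → 148

148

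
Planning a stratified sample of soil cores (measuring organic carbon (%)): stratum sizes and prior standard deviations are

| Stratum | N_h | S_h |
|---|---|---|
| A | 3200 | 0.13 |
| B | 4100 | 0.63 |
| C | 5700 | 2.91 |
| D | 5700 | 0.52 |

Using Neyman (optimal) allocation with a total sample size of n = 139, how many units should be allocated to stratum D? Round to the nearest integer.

Neyman allocation: n_h = n · N_h S_h / Σ N_i S_i, with n = 139.
  stratum A: N_h·S_h = 3200·0.13 = 416.00
  stratum B: N_h·S_h = 4100·0.63 = 2583.00
  stratum C: N_h·S_h = 5700·2.91 = 16587.00
  stratum D: N_h·S_h = 5700·0.52 = 2964.00
Σ N_h S_h = 22550.00
n for stratum D = 139·2964.00/22550.00 = 18.270 → 18

18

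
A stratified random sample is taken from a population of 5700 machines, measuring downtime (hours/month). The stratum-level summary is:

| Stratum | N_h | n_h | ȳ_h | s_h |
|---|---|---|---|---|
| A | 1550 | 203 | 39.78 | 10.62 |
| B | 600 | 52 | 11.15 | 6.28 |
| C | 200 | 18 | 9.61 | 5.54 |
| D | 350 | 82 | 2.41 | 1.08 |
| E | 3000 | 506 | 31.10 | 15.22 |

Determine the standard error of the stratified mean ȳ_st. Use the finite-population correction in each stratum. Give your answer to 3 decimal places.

V̂(ȳ_st) = Σ W_h² (1 − n_h/N_h) s_h²/n_h, with W_h = N_h/N and N = 5700:
  stratum A: (1550/5700)²·(1 − 203/1550)·10.62²/203 = 0.0357028
  stratum B: (600/5700)²·(1 − 52/600)·6.28²/52 = 0.00767535
  stratum C: (200/5700)²·(1 − 18/200)·5.54²/18 = 0.00191029
  stratum D: (350/5700)²·(1 − 82/350)·1.08²/82 = 4.10664e-05
  stratum E: (3000/5700)²·(1 − 506/3000)·15.22²/506 = 0.105426
V̂(ȳ_st) = 0.150755
SE(ȳ_st) = √0.150755 = 0.388272

SE(ȳ_st) ≈ 0.388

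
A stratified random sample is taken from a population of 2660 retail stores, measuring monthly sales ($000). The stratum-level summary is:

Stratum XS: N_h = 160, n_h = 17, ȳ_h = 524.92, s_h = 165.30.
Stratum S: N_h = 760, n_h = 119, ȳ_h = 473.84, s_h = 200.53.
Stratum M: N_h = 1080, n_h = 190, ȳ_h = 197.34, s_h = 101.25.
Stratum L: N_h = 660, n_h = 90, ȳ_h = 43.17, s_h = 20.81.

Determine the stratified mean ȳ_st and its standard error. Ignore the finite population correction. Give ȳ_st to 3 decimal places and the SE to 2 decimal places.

ȳ_st = Σ W_h ȳ_h = (160·524.92 + 760·473.84 + 1080·197.34 + 660·43.17)/2660 = 257.79135
V̂(ȳ_st) = Σ W_h² s_h²/n_h, with W_h = N_h/N and N = 2660:
  stratum XS: (160/2660)²·165.30²/17 = 5.81532
  stratum S: (760/2660)²·200.53²/119 = 27.5852
  stratum M: (1080/2660)²·101.25²/190 = 8.89448
  stratum L: (660/2660)²·20.81²/90 = 0.296228
V̂(ȳ_st) = 42.5912
SE(ȳ_st) = √42.5912 = 6.52619

ȳ_st ≈ 257.791, SE ≈ 6.53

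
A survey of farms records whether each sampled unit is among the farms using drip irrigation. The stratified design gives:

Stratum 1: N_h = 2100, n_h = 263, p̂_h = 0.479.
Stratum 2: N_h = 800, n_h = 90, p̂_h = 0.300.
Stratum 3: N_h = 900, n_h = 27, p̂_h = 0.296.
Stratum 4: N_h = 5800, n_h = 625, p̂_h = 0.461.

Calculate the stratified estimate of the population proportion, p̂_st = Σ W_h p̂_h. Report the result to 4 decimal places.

p̂_st ≈ 0.4361

N = 9600; stratum weights W_h = N_h/N.
p̂_st = Σ W_h p̂_h = (2100·0.479 + 800·0.300 + 900·0.296 + 5800·0.461)/9600 = 0.43605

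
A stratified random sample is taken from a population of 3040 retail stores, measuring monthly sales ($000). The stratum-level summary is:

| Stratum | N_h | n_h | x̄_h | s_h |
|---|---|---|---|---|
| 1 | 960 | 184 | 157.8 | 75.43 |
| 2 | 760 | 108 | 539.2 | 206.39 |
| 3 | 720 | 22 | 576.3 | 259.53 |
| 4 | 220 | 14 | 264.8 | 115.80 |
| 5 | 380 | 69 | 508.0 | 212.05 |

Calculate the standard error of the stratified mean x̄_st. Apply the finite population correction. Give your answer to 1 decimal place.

V̂(x̄_st) = Σ W_h² (1 − n_h/N_h) s_h²/n_h, with W_h = N_h/N and N = 3040:
  stratum 1: (960/3040)²·(1 − 184/960)·75.43²/184 = 2.49262
  stratum 2: (760/3040)²·(1 − 108/760)·206.39²/108 = 21.1479
  stratum 3: (720/3040)²·(1 − 22/720)·259.53²/22 = 166.492
  stratum 4: (220/3040)²·(1 − 14/220)·115.80²/14 = 4.69712
  stratum 5: (380/3040)²·(1 − 69/380)·212.05²/69 = 8.33344
V̂(x̄_st) = 203.163
SE(x̄_st) = √203.163 = 14.2535

SE(x̄_st) ≈ 14.3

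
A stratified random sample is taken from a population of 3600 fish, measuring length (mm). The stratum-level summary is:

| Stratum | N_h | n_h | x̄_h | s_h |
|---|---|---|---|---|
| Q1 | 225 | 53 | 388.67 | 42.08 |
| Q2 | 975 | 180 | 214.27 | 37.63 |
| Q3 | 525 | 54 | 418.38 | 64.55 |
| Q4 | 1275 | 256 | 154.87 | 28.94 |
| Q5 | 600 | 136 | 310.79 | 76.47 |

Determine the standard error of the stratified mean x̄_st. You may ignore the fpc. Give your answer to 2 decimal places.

V̂(x̄_st) = Σ W_h² s_h²/n_h, with W_h = N_h/N and N = 3600:
  stratum Q1: (225/3600)²·42.08²/53 = 0.130508
  stratum Q2: (975/3600)²·37.63²/180 = 0.577032
  stratum Q3: (525/3600)²·64.55²/54 = 1.64101
  stratum Q4: (1275/3600)²·28.94²/256 = 0.410367
  stratum Q5: (600/3600)²·76.47²/136 = 1.19438
V̂(x̄_st) = 3.9533
SE(x̄_st) = √3.9533 = 1.98829

SE(x̄_st) ≈ 1.99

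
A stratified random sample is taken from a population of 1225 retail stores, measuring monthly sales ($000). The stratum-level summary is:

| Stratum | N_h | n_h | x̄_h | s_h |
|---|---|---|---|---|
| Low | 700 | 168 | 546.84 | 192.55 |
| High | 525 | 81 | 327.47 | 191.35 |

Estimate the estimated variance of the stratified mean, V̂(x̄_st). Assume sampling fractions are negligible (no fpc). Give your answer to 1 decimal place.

V̂(x̄_st) = Σ W_h² s_h²/n_h, with W_h = N_h/N and N = 1225:
  stratum Low: (700/1225)²·192.55²/168 = 72.0612
  stratum High: (525/1225)²·191.35²/81 = 83.0268
V̂(x̄_st) = 155.088

V̂(x̄_st) ≈ 155.1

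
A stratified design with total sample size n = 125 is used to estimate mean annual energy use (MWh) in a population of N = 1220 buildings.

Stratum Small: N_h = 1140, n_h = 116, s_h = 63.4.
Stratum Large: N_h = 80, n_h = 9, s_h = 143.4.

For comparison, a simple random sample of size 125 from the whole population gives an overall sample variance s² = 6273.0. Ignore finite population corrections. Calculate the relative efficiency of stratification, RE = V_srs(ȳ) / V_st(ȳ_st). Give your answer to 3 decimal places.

V̂(ȳ_st) = Σ W_h² s_h²/n_h, with W_h = N_h/N and N = 1220:
  stratum Small: (1140/1220)²·63.4²/116 = 30.2559
  stratum Large: (80/1220)²·143.4²/9 = 9.82463
V_st = 40.0806
V_srs = s²/n = 6273.0/125 = 50.184
Relative efficiency = V_srs / V_st = 50.184/40.0806 = 1.2521

RE ≈ 1.252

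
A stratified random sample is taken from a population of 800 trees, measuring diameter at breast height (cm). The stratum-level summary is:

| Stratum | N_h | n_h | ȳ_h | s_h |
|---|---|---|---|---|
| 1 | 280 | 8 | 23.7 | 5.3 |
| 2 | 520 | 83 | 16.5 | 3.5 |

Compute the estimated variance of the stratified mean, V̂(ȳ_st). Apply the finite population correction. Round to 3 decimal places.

V̂(ȳ_st) = Σ W_h² (1 − n_h/N_h) s_h²/n_h, with W_h = N_h/N and N = 800:
  stratum 1: (280/800)²·(1 − 8/280)·5.3²/8 = 0.417839
  stratum 2: (520/800)²·(1 − 83/520)·3.5²/83 = 0.0524038
V̂(ȳ_st) = 0.470243

V̂(ȳ_st) ≈ 0.470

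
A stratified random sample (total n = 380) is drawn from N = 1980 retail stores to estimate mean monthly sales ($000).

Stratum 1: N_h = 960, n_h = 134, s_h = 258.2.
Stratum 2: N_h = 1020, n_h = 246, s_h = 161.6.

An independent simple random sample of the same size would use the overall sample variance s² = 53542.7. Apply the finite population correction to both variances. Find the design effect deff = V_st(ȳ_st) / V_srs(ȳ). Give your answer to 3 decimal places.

V̂(ȳ_st) = Σ W_h² (1 − n_h/N_h) s_h²/n_h, with W_h = N_h/N and N = 1980:
  stratum 1: (960/1980)²·(1 − 134/960)·258.2²/134 = 100.63
  stratum 2: (1020/1980)²·(1 − 246/1020)·161.6²/246 = 21.3776
V_st = 122.008
V_srs = (1 − 380/1980)·53542.7/380 = 113.86
deff = V_st / V_srs = 122.008/113.86 = 1.0716

deff ≈ 1.072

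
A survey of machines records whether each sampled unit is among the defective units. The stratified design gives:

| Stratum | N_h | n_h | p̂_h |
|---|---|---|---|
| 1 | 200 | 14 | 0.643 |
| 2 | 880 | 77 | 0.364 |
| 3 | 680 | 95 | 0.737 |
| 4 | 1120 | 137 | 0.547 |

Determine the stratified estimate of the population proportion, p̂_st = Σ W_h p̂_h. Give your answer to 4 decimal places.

p̂_st ≈ 0.5426

N = 2880; stratum weights W_h = N_h/N.
p̂_st = Σ W_h p̂_h = (200·0.643 + 880·0.364 + 680·0.737 + 1120·0.547)/2880 = 0.54261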